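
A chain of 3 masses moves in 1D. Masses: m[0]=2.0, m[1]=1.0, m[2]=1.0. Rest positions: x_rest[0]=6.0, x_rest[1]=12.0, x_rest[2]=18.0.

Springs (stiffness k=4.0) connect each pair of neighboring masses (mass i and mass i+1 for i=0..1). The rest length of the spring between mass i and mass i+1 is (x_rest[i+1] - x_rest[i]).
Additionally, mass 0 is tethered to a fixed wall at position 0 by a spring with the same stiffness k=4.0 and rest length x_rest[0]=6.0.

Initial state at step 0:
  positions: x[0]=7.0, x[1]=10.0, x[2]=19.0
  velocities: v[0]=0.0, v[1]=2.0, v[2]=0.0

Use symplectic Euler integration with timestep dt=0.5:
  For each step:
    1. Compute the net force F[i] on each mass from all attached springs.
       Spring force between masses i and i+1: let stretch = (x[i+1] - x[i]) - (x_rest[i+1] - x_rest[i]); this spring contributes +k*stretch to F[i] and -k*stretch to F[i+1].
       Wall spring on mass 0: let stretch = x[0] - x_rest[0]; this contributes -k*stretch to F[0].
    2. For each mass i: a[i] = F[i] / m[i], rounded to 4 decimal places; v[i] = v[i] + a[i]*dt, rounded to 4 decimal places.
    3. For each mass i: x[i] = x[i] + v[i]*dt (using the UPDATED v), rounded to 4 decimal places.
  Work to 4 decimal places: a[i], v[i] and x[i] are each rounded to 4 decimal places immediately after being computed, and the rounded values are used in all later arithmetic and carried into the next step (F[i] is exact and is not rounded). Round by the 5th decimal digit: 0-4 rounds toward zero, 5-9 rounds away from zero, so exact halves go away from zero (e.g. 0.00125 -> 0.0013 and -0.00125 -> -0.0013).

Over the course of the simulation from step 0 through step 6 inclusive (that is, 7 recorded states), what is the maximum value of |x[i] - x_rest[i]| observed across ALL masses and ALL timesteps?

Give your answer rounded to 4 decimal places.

Answer: 5.0000

Derivation:
Step 0: x=[7.0000 10.0000 19.0000] v=[0.0000 2.0000 0.0000]
Step 1: x=[5.0000 17.0000 16.0000] v=[-4.0000 14.0000 -6.0000]
Step 2: x=[6.5000 11.0000 20.0000] v=[3.0000 -12.0000 8.0000]
Step 3: x=[7.0000 9.5000 21.0000] v=[1.0000 -3.0000 2.0000]
Step 4: x=[5.2500 17.0000 16.5000] v=[-3.5000 15.0000 -9.0000]
Step 5: x=[6.7500 12.2500 18.5000] v=[3.0000 -9.5000 4.0000]
Step 6: x=[7.6250 8.2500 20.2500] v=[1.7500 -8.0000 3.5000]
Max displacement = 5.0000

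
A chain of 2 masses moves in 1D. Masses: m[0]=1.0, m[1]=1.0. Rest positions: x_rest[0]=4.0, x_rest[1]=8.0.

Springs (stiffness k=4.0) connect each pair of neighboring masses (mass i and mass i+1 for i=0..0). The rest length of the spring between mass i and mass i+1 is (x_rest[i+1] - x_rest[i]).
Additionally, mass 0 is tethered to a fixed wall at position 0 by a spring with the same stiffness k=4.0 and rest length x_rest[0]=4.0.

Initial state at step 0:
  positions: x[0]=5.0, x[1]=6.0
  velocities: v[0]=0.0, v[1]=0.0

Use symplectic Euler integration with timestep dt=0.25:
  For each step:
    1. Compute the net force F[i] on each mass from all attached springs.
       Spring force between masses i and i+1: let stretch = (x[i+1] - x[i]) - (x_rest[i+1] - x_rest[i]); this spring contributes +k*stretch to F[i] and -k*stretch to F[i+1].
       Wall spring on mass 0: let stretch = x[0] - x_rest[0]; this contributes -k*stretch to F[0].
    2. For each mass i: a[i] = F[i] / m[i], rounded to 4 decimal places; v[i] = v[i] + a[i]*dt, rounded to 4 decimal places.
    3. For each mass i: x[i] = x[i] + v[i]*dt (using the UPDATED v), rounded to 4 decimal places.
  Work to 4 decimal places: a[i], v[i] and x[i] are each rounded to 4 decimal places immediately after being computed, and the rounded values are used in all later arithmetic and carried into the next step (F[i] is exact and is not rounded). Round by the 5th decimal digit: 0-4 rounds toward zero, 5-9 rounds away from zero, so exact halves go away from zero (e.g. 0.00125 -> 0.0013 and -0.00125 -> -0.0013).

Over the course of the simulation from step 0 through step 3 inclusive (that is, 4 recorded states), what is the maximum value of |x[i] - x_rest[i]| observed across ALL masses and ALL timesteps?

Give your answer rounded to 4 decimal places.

Answer: 2.0156

Derivation:
Step 0: x=[5.0000 6.0000] v=[0.0000 0.0000]
Step 1: x=[4.0000 6.7500] v=[-4.0000 3.0000]
Step 2: x=[2.6875 7.8125] v=[-5.2500 4.2500]
Step 3: x=[1.9844 8.5938] v=[-2.8125 3.1250]
Max displacement = 2.0156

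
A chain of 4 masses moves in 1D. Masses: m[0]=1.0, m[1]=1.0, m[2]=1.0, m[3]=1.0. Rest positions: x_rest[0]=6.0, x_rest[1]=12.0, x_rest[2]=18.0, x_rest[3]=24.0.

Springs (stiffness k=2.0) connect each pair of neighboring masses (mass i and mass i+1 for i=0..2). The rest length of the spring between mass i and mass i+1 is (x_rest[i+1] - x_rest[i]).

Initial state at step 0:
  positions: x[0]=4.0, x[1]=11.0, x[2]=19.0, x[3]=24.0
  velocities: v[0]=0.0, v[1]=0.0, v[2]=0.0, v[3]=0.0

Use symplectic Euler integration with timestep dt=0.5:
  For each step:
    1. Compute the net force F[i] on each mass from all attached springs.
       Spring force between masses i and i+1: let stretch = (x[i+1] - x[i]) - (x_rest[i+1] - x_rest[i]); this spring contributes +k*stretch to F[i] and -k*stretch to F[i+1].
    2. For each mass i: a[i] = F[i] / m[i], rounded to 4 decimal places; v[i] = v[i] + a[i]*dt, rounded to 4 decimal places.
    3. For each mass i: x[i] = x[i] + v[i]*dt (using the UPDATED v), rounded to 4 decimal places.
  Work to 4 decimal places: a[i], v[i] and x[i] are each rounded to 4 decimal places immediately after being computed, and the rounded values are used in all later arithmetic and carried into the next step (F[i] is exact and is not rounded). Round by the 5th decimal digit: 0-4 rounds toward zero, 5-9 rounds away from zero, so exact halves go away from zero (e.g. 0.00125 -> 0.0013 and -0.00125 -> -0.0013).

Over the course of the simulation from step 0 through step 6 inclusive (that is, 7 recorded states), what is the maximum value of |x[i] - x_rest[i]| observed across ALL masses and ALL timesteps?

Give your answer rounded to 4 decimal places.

Answer: 2.2500

Derivation:
Step 0: x=[4.0000 11.0000 19.0000 24.0000] v=[0.0000 0.0000 0.0000 0.0000]
Step 1: x=[4.5000 11.5000 17.5000 24.5000] v=[1.0000 1.0000 -3.0000 1.0000]
Step 2: x=[5.5000 11.5000 16.5000 24.5000] v=[2.0000 0.0000 -2.0000 0.0000]
Step 3: x=[6.5000 11.0000 17.0000 23.5000] v=[2.0000 -1.0000 1.0000 -2.0000]
Step 4: x=[6.7500 11.2500 17.7500 22.2500] v=[0.5000 0.5000 1.5000 -2.5000]
Step 5: x=[6.2500 12.5000 17.5000 21.7500] v=[-1.0000 2.5000 -0.5000 -1.0000]
Step 6: x=[5.8750 13.1250 16.8750 22.1250] v=[-0.7500 1.2500 -1.2500 0.7500]
Max displacement = 2.2500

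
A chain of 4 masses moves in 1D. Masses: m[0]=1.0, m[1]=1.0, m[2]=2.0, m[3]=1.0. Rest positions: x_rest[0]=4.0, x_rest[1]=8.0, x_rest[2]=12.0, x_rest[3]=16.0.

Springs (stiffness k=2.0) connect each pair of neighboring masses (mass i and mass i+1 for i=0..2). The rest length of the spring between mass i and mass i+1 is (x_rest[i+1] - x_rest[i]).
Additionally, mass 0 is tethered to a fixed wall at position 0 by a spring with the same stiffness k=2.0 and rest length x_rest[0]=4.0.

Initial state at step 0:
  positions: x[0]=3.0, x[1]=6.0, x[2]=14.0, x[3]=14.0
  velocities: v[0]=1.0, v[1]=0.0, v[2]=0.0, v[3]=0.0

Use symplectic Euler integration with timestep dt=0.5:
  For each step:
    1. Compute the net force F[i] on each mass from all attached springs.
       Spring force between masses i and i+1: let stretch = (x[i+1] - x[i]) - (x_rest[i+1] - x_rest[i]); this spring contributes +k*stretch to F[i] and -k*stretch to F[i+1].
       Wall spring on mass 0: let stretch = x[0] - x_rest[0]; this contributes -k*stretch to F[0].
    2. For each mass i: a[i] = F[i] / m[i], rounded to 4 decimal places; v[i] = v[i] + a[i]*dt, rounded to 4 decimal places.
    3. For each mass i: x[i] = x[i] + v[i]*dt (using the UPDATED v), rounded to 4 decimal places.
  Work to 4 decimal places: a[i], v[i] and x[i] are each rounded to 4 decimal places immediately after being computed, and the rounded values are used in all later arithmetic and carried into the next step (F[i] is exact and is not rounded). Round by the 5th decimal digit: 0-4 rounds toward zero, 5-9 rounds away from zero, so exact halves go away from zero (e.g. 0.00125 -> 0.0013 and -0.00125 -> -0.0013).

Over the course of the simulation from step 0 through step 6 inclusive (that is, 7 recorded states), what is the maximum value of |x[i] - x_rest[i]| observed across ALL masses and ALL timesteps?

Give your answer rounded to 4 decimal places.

Answer: 3.1484

Derivation:
Step 0: x=[3.0000 6.0000 14.0000 14.0000] v=[1.0000 0.0000 0.0000 0.0000]
Step 1: x=[3.5000 8.5000 12.0000 16.0000] v=[1.0000 5.0000 -4.0000 4.0000]
Step 2: x=[4.7500 10.2500 10.1250 18.0000] v=[2.5000 3.5000 -3.7500 4.0000]
Step 3: x=[6.3750 9.1875 10.2500 18.0625] v=[3.2500 -2.1250 0.2500 0.1250]
Step 4: x=[6.2188 7.2500 12.0625 16.2188] v=[-0.3125 -3.8750 3.6250 -3.6875]
Step 5: x=[3.4688 7.2032 13.7110 14.2969] v=[-5.5001 -0.0937 3.2969 -3.8438]
Step 6: x=[0.8516 8.5431 13.8790 14.0821] v=[-5.2345 2.6797 0.3360 -0.4297]
Max displacement = 3.1484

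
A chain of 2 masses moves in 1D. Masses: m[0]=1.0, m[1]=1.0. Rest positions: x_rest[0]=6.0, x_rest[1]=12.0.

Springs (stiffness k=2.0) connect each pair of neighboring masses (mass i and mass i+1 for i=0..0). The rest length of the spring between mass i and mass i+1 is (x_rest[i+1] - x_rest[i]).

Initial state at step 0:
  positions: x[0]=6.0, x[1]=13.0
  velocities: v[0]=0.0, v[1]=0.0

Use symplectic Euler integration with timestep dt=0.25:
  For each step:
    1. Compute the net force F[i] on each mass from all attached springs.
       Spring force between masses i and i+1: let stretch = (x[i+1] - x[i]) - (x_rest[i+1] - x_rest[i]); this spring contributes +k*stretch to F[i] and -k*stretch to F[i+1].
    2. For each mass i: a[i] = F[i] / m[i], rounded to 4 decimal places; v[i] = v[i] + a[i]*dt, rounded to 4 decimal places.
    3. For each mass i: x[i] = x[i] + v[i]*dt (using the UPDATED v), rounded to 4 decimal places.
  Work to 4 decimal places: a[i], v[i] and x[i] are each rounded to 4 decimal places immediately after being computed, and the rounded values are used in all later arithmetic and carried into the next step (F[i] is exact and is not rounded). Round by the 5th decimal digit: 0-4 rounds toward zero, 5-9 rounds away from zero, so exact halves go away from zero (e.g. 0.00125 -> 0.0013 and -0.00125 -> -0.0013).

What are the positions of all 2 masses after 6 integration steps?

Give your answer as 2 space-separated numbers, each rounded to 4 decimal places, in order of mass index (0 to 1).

Step 0: x=[6.0000 13.0000] v=[0.0000 0.0000]
Step 1: x=[6.1250 12.8750] v=[0.5000 -0.5000]
Step 2: x=[6.3438 12.6563] v=[0.8750 -0.8750]
Step 3: x=[6.6016 12.3985] v=[1.0313 -1.0313]
Step 4: x=[6.8341 12.1661] v=[0.9298 -0.9298]
Step 5: x=[6.9831 12.0172] v=[0.5958 -0.5958]
Step 6: x=[7.0113 11.9890] v=[0.1129 -0.1129]

Answer: 7.0113 11.9890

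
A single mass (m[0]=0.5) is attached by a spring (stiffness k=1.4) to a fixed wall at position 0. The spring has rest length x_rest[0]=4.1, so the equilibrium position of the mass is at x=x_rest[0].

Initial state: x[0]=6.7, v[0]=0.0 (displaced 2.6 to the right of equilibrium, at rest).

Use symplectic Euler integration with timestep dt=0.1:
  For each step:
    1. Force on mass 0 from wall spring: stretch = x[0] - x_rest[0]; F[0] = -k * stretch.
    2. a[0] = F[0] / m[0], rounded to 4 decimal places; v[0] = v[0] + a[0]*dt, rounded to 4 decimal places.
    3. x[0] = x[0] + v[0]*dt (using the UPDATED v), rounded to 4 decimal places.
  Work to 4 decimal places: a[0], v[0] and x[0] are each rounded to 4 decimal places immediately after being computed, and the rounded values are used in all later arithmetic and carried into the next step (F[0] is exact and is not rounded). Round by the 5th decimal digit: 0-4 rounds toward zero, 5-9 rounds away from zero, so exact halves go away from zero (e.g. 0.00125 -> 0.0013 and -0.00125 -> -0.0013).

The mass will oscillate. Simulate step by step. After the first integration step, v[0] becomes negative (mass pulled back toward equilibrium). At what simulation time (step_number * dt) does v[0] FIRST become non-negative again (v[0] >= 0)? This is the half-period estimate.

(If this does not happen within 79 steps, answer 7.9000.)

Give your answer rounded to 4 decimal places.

Step 0: x=[6.7000] v=[0.0000]
Step 1: x=[6.6272] v=[-0.7280]
Step 2: x=[6.4836] v=[-1.4356]
Step 3: x=[6.2733] v=[-2.1030]
Step 4: x=[6.0022] v=[-2.7115]
Step 5: x=[5.6778] v=[-3.2441]
Step 6: x=[5.3092] v=[-3.6859]
Step 7: x=[4.9068] v=[-4.0245]
Step 8: x=[4.4818] v=[-4.2504]
Step 9: x=[4.0461] v=[-4.3573]
Step 10: x=[3.6119] v=[-4.3422]
Step 11: x=[3.1914] v=[-4.2055]
Step 12: x=[2.7963] v=[-3.9511]
Step 13: x=[2.4377] v=[-3.5861]
Step 14: x=[2.1256] v=[-3.1207]
Step 15: x=[1.8688] v=[-2.5679]
Step 16: x=[1.6745] v=[-1.9432]
Step 17: x=[1.5481] v=[-1.2641]
Step 18: x=[1.4931] v=[-0.5496]
Step 19: x=[1.5111] v=[0.1803]
First v>=0 after going negative at step 19, time=1.9000

Answer: 1.9000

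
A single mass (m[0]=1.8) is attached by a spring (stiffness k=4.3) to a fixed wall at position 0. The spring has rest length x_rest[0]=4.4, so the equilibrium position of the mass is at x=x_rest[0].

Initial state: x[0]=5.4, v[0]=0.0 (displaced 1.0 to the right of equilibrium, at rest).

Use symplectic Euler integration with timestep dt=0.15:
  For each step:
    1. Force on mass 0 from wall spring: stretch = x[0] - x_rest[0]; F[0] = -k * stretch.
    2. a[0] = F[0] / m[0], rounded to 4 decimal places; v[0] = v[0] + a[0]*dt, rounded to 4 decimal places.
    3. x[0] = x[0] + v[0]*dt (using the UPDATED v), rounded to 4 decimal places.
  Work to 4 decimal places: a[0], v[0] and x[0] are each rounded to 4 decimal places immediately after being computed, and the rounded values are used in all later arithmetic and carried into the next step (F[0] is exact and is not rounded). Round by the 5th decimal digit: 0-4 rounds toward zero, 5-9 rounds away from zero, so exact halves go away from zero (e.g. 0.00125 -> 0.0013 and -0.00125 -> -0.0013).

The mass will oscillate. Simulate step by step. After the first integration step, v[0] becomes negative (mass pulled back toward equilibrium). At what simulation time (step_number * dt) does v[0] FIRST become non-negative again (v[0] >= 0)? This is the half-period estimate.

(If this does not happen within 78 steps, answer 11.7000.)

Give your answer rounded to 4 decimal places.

Answer: 2.1000

Derivation:
Step 0: x=[5.4000] v=[0.0000]
Step 1: x=[5.3463] v=[-0.3583]
Step 2: x=[5.2417] v=[-0.6974]
Step 3: x=[5.0919] v=[-0.9990]
Step 4: x=[4.9049] v=[-1.2469]
Step 5: x=[4.6907] v=[-1.4278]
Step 6: x=[4.4609] v=[-1.5320]
Step 7: x=[4.2278] v=[-1.5538]
Step 8: x=[4.0040] v=[-1.4921]
Step 9: x=[3.8015] v=[-1.3502]
Step 10: x=[3.6311] v=[-1.1357]
Step 11: x=[3.5021] v=[-0.8602]
Step 12: x=[3.4213] v=[-0.5385]
Step 13: x=[3.3931] v=[-0.1878]
Step 14: x=[3.4191] v=[0.1730]
First v>=0 after going negative at step 14, time=2.1000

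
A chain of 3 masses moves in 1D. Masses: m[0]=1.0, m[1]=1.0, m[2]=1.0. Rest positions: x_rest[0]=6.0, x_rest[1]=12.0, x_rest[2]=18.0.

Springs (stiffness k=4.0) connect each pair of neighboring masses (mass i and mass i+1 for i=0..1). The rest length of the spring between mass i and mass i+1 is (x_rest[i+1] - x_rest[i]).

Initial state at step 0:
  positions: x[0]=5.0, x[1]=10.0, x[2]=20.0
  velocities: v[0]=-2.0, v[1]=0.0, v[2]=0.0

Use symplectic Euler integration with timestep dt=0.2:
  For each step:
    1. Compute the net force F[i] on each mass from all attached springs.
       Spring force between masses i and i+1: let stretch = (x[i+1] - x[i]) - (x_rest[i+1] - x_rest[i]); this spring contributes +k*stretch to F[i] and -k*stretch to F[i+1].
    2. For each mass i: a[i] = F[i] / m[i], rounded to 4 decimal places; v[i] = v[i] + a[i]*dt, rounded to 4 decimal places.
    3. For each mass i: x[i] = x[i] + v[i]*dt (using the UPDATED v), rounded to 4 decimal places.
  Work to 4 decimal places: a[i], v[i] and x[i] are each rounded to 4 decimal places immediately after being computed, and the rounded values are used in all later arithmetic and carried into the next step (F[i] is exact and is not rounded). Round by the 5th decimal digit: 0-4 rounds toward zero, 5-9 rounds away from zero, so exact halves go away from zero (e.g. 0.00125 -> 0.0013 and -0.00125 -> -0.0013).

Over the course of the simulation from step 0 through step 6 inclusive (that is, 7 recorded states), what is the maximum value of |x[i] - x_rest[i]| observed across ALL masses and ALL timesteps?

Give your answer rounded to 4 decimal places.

Step 0: x=[5.0000 10.0000 20.0000] v=[-2.0000 0.0000 0.0000]
Step 1: x=[4.4400 10.8000 19.3600] v=[-2.8000 4.0000 -3.2000]
Step 2: x=[3.9376 11.9520 18.3104] v=[-2.5120 5.7600 -5.2480]
Step 3: x=[3.7575 12.8390 17.2035] v=[-0.9005 4.4352 -5.5347]
Step 4: x=[4.0704 12.9713 16.3582] v=[1.5647 0.6616 -4.2263]
Step 5: x=[4.8475 12.2214 15.9310] v=[3.8854 -3.7496 -2.1358]
Step 6: x=[5.8444 10.8852 15.8703] v=[4.9845 -6.6810 -0.3035]
Max displacement = 2.2425

Answer: 2.2425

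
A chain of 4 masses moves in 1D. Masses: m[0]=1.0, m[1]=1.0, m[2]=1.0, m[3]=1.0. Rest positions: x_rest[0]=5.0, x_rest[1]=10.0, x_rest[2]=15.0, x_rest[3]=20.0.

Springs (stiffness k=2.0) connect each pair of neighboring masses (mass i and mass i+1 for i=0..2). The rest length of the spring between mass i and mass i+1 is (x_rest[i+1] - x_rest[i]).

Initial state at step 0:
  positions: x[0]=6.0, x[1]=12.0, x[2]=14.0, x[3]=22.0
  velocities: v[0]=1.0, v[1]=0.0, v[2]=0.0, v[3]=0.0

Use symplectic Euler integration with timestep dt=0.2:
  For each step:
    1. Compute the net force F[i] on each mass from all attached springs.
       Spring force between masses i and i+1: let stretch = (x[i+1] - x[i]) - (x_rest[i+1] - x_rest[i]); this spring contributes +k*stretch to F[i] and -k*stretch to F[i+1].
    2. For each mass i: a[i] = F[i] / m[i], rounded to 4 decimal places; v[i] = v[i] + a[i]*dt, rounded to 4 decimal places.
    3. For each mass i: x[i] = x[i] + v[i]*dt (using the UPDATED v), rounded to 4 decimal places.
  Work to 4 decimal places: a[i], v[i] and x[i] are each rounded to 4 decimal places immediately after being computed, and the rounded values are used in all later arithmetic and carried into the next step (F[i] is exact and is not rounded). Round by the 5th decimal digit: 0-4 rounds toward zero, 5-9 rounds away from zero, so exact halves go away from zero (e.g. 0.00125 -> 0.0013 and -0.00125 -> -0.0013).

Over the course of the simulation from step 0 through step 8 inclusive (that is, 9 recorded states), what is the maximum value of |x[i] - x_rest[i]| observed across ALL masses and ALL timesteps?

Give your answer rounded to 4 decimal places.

Step 0: x=[6.0000 12.0000 14.0000 22.0000] v=[1.0000 0.0000 0.0000 0.0000]
Step 1: x=[6.2800 11.6800 14.4800 21.7600] v=[1.4000 -1.6000 2.4000 -1.2000]
Step 2: x=[6.5920 11.1520 15.3184 21.3376] v=[1.5600 -2.6400 4.1920 -2.1120]
Step 3: x=[6.8688 10.5925 16.3050 20.8337] v=[1.3840 -2.7974 4.9331 -2.5197]
Step 4: x=[7.0435 10.1921 17.1969 20.3675] v=[0.8735 -2.0019 4.4596 -2.3312]
Step 5: x=[7.0701 10.1002 17.7821 20.0476] v=[0.1329 -0.4594 2.9259 -1.5994]
Step 6: x=[6.9391 10.3805 17.9340 19.9465] v=[-0.6551 1.4013 0.7593 -0.5056]
Step 7: x=[6.6834 10.9897 17.6426 20.0844] v=[-1.2785 3.0461 -1.4571 0.6894]
Step 8: x=[6.3722 11.7866 17.0143 20.4269] v=[-1.5560 3.9847 -3.1415 1.7127]
Max displacement = 2.9340

Answer: 2.9340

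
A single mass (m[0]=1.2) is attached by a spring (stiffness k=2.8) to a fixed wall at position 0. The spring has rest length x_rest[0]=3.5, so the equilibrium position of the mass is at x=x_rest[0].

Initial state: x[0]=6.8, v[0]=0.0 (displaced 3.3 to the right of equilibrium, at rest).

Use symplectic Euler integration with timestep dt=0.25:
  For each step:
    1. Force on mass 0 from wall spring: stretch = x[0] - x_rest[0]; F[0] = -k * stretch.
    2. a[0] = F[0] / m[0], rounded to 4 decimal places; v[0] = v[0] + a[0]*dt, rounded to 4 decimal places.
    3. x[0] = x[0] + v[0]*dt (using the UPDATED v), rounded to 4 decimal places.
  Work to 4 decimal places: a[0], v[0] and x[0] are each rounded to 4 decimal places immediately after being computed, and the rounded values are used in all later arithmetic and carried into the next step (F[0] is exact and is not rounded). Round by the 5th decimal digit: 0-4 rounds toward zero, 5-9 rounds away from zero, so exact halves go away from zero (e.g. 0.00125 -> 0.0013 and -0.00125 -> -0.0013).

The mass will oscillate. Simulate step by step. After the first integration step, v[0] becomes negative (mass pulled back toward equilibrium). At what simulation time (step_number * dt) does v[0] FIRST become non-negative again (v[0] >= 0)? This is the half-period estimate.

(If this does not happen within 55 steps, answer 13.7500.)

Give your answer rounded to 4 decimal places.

Answer: 2.2500

Derivation:
Step 0: x=[6.8000] v=[0.0000]
Step 1: x=[6.3188] v=[-1.9250]
Step 2: x=[5.4265] v=[-3.5693]
Step 3: x=[4.2532] v=[-4.6931]
Step 4: x=[2.9701] v=[-5.1325]
Step 5: x=[1.7643] v=[-4.8234]
Step 6: x=[0.8116] v=[-3.8109]
Step 7: x=[0.2509] v=[-2.2427]
Step 8: x=[0.1641] v=[-0.3474]
Step 9: x=[0.5638] v=[1.5986]
First v>=0 after going negative at step 9, time=2.2500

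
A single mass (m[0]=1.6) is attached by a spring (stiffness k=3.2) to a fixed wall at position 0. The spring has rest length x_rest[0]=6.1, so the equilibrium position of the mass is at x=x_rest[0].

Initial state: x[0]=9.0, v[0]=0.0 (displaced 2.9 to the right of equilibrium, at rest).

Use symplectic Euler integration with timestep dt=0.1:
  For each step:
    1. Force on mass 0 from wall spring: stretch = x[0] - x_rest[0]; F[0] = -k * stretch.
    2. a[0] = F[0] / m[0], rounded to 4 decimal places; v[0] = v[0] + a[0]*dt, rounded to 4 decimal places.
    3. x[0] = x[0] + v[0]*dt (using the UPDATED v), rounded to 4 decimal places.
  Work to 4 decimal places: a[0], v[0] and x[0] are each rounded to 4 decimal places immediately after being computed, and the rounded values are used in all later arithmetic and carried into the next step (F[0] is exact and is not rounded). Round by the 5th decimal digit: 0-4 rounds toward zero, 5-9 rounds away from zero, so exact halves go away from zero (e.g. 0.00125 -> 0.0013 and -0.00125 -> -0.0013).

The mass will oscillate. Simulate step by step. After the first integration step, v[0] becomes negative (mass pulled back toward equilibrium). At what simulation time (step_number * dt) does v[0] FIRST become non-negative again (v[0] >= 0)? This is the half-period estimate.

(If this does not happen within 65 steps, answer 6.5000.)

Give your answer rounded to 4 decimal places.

Answer: 2.3000

Derivation:
Step 0: x=[9.0000] v=[0.0000]
Step 1: x=[8.9420] v=[-0.5800]
Step 2: x=[8.8272] v=[-1.1484]
Step 3: x=[8.6578] v=[-1.6938]
Step 4: x=[8.4373] v=[-2.2054]
Step 5: x=[8.1700] v=[-2.6729]
Step 6: x=[7.8613] v=[-3.0869]
Step 7: x=[7.5174] v=[-3.4392]
Step 8: x=[7.1451] v=[-3.7227]
Step 9: x=[6.7519] v=[-3.9317]
Step 10: x=[6.3457] v=[-4.0621]
Step 11: x=[5.9346] v=[-4.1112]
Step 12: x=[5.5268] v=[-4.0781]
Step 13: x=[5.1305] v=[-3.9635]
Step 14: x=[4.7535] v=[-3.7696]
Step 15: x=[4.4035] v=[-3.5003]
Step 16: x=[4.0874] v=[-3.1610]
Step 17: x=[3.8116] v=[-2.7585]
Step 18: x=[3.5815] v=[-2.3008]
Step 19: x=[3.4018] v=[-1.7971]
Step 20: x=[3.2761] v=[-1.2575]
Step 21: x=[3.2068] v=[-0.6927]
Step 22: x=[3.1954] v=[-0.1141]
Step 23: x=[3.2421] v=[0.4668]
First v>=0 after going negative at step 23, time=2.3000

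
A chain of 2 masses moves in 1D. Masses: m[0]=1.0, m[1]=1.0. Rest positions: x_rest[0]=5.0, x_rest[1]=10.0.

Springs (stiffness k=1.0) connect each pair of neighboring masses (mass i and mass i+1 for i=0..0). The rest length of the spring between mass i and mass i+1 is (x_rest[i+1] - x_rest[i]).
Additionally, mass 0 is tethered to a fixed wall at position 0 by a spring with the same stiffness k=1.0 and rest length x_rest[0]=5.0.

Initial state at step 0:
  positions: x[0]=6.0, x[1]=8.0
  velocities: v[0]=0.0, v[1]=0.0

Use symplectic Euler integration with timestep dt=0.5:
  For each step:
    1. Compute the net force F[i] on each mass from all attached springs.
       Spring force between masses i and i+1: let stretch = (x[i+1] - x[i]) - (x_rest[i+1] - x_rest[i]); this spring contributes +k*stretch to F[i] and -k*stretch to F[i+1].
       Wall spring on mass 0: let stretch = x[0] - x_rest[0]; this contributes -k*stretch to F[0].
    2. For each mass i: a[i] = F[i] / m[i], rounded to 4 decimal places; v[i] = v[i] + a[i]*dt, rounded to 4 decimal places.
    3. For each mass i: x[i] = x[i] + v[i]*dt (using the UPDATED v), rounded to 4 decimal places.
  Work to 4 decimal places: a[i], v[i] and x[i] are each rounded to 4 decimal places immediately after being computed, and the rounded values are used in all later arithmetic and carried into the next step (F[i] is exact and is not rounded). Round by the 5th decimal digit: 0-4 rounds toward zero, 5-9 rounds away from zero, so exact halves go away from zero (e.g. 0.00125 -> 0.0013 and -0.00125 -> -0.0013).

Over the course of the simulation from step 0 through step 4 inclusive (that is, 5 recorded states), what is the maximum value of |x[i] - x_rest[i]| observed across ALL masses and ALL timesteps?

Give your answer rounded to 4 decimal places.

Answer: 2.0156

Derivation:
Step 0: x=[6.0000 8.0000] v=[0.0000 0.0000]
Step 1: x=[5.0000 8.7500] v=[-2.0000 1.5000]
Step 2: x=[3.6875 9.8125] v=[-2.6250 2.1250]
Step 3: x=[2.9844 10.5938] v=[-1.4063 1.5625]
Step 4: x=[3.4375 10.7227] v=[0.9062 0.2578]
Max displacement = 2.0156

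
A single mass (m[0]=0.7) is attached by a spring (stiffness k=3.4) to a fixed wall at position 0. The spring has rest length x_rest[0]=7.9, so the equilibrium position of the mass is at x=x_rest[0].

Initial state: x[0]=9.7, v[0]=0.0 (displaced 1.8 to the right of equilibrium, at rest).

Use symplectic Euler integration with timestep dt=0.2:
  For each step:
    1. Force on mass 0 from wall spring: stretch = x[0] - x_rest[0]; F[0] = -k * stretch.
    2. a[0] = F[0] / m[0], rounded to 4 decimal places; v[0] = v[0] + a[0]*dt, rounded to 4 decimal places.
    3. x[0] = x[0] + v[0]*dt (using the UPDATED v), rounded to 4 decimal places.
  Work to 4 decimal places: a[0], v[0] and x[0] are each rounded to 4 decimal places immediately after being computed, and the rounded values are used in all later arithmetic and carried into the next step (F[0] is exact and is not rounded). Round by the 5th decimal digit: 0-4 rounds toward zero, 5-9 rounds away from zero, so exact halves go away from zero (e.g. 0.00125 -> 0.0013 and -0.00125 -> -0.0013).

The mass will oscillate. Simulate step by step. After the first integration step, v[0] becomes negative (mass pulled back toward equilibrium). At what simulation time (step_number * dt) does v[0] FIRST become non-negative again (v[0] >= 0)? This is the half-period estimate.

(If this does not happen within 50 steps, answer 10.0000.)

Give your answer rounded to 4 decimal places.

Step 0: x=[9.7000] v=[0.0000]
Step 1: x=[9.3503] v=[-1.7486]
Step 2: x=[8.7188] v=[-3.1575]
Step 3: x=[7.9282] v=[-3.9529]
Step 4: x=[7.1321] v=[-3.9803]
Step 5: x=[6.4852] v=[-3.2343]
Step 6: x=[6.1132] v=[-1.8599]
Step 7: x=[6.0884] v=[-0.1242]
Step 8: x=[6.4155] v=[1.6356]
First v>=0 after going negative at step 8, time=1.6000

Answer: 1.6000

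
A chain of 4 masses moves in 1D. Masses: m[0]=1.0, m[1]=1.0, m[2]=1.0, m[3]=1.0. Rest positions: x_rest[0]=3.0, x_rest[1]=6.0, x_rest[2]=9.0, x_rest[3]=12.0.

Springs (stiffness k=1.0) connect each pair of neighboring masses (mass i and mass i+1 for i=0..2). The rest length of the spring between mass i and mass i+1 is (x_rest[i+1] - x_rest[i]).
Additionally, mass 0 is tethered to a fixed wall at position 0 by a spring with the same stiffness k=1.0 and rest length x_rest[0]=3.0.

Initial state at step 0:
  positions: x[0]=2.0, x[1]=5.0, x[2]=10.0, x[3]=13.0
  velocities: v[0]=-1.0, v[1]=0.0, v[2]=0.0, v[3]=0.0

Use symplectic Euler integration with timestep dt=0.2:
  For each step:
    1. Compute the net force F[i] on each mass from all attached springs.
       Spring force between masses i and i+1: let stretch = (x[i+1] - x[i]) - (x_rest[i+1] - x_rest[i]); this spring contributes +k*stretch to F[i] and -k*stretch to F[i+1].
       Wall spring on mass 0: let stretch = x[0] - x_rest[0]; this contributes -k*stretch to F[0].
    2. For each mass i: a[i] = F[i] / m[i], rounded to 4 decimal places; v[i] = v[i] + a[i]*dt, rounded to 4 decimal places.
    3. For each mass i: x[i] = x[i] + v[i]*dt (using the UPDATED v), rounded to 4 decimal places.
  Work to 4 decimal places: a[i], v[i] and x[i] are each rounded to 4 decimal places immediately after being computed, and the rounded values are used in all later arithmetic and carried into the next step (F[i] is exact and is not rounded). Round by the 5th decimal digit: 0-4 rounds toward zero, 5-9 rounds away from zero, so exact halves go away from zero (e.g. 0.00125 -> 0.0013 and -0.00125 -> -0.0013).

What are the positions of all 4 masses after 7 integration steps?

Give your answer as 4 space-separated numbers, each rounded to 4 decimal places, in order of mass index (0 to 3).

Answer: 2.3778 6.1177 8.7072 12.6922

Derivation:
Step 0: x=[2.0000 5.0000 10.0000 13.0000] v=[-1.0000 0.0000 0.0000 0.0000]
Step 1: x=[1.8400 5.0800 9.9200 13.0000] v=[-0.8000 0.4000 -0.4000 0.0000]
Step 2: x=[1.7360 5.2240 9.7696 12.9968] v=[-0.5200 0.7200 -0.7520 -0.0160]
Step 3: x=[1.7021 5.4103 9.5665 12.9845] v=[-0.1696 0.9315 -1.0157 -0.0614]
Step 4: x=[1.7484 5.6145 9.3338 12.9555] v=[0.2316 1.0211 -1.1633 -0.1450]
Step 5: x=[1.8794 5.8128 9.0972 12.9016] v=[0.6551 0.9917 -1.1828 -0.2693]
Step 6: x=[2.0926 5.9852 8.8814 12.8156] v=[1.0659 0.8619 -1.0788 -0.4302]
Step 7: x=[2.3778 6.1177 8.7072 12.6922] v=[1.4259 0.6626 -0.8712 -0.6170]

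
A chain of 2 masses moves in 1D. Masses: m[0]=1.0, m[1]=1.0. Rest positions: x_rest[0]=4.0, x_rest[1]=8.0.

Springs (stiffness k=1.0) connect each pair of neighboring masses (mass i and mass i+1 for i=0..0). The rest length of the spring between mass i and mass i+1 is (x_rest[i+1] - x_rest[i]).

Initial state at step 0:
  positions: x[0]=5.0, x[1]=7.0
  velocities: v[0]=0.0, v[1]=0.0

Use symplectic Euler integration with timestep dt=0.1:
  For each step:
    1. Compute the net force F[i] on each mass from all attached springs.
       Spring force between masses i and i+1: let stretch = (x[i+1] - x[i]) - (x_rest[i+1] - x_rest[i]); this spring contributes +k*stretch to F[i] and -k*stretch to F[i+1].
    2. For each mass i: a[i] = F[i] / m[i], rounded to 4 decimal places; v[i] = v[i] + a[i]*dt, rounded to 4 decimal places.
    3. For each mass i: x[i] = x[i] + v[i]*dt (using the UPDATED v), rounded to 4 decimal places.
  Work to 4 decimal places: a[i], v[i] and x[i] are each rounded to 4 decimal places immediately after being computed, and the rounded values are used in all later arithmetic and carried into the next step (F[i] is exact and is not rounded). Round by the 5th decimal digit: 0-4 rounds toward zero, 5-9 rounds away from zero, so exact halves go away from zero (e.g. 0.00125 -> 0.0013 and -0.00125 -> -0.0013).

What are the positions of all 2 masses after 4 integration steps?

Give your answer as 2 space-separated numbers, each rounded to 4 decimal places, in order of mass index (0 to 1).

Answer: 4.8060 7.1941

Derivation:
Step 0: x=[5.0000 7.0000] v=[0.0000 0.0000]
Step 1: x=[4.9800 7.0200] v=[-0.2000 0.2000]
Step 2: x=[4.9404 7.0596] v=[-0.3960 0.3960]
Step 3: x=[4.8820 7.1180] v=[-0.5841 0.5841]
Step 4: x=[4.8060 7.1941] v=[-0.7605 0.7605]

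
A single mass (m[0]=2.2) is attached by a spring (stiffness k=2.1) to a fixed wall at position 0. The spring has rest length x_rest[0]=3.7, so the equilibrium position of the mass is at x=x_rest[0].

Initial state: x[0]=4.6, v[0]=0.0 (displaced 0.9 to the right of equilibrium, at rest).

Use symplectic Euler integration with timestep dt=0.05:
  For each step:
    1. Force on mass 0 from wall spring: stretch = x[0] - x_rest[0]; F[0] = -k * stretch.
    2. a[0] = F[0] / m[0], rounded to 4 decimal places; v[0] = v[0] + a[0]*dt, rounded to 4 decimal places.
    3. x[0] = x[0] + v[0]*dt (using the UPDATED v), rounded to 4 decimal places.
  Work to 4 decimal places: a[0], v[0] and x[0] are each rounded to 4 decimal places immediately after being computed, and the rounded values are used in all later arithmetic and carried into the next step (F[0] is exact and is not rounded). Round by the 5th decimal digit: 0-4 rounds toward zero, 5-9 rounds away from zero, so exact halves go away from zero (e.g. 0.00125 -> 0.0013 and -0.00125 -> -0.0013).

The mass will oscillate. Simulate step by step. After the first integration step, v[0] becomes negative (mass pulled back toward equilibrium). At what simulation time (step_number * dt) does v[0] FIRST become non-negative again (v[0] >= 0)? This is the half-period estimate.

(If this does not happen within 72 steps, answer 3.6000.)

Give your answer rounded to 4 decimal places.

Answer: 3.2500

Derivation:
Step 0: x=[4.6000] v=[0.0000]
Step 1: x=[4.5979] v=[-0.0430]
Step 2: x=[4.5936] v=[-0.0859]
Step 3: x=[4.5872] v=[-0.1286]
Step 4: x=[4.5787] v=[-0.1709]
Step 5: x=[4.5681] v=[-0.2128]
Step 6: x=[4.5554] v=[-0.2542]
Step 7: x=[4.5407] v=[-0.2950]
Step 8: x=[4.5239] v=[-0.3351]
Step 9: x=[4.5052] v=[-0.3744]
Step 10: x=[4.4846] v=[-0.4128]
Step 11: x=[4.4621] v=[-0.4502]
Step 12: x=[4.4378] v=[-0.4866]
Step 13: x=[4.4117] v=[-0.5218]
Step 14: x=[4.3839] v=[-0.5558]
Step 15: x=[4.3545] v=[-0.5884]
Step 16: x=[4.3235] v=[-0.6196]
Step 17: x=[4.2910] v=[-0.6494]
Step 18: x=[4.2571] v=[-0.6776]
Step 19: x=[4.2219] v=[-0.7042]
Step 20: x=[4.1854] v=[-0.7291]
Step 21: x=[4.1478] v=[-0.7523]
Step 22: x=[4.1091] v=[-0.7737]
Step 23: x=[4.0694] v=[-0.7932]
Step 24: x=[4.0289] v=[-0.8108]
Step 25: x=[3.9876] v=[-0.8265]
Step 26: x=[3.9456] v=[-0.8402]
Step 27: x=[3.9030] v=[-0.8519]
Step 28: x=[3.8599] v=[-0.8616]
Step 29: x=[3.8164] v=[-0.8692]
Step 30: x=[3.7727] v=[-0.8748]
Step 31: x=[3.7288] v=[-0.8783]
Step 32: x=[3.6848] v=[-0.8797]
Step 33: x=[3.6409] v=[-0.8790]
Step 34: x=[3.5971] v=[-0.8762]
Step 35: x=[3.5535] v=[-0.8713]
Step 36: x=[3.5103] v=[-0.8643]
Step 37: x=[3.4675] v=[-0.8552]
Step 38: x=[3.4253] v=[-0.8441]
Step 39: x=[3.3838] v=[-0.8310]
Step 40: x=[3.3430] v=[-0.8159]
Step 41: x=[3.3031] v=[-0.7989]
Step 42: x=[3.2641] v=[-0.7800]
Step 43: x=[3.2261] v=[-0.7592]
Step 44: x=[3.1893] v=[-0.7366]
Step 45: x=[3.1537] v=[-0.7122]
Step 46: x=[3.1194] v=[-0.6861]
Step 47: x=[3.0865] v=[-0.6584]
Step 48: x=[3.0550] v=[-0.6291]
Step 49: x=[3.0251] v=[-0.5983]
Step 50: x=[2.9968] v=[-0.5661]
Step 51: x=[2.9702] v=[-0.5325]
Step 52: x=[2.9453] v=[-0.4977]
Step 53: x=[2.9222] v=[-0.4617]
Step 54: x=[2.9010] v=[-0.4246]
Step 55: x=[2.8817] v=[-0.3865]
Step 56: x=[2.8643] v=[-0.3474]
Step 57: x=[2.8489] v=[-0.3075]
Step 58: x=[2.8356] v=[-0.2669]
Step 59: x=[2.8243] v=[-0.2256]
Step 60: x=[2.8151] v=[-0.1838]
Step 61: x=[2.8080] v=[-0.1416]
Step 62: x=[2.8031] v=[-0.0990]
Step 63: x=[2.8003] v=[-0.0562]
Step 64: x=[2.7996] v=[-0.0133]
Step 65: x=[2.8011] v=[0.0297]
First v>=0 after going negative at step 65, time=3.2500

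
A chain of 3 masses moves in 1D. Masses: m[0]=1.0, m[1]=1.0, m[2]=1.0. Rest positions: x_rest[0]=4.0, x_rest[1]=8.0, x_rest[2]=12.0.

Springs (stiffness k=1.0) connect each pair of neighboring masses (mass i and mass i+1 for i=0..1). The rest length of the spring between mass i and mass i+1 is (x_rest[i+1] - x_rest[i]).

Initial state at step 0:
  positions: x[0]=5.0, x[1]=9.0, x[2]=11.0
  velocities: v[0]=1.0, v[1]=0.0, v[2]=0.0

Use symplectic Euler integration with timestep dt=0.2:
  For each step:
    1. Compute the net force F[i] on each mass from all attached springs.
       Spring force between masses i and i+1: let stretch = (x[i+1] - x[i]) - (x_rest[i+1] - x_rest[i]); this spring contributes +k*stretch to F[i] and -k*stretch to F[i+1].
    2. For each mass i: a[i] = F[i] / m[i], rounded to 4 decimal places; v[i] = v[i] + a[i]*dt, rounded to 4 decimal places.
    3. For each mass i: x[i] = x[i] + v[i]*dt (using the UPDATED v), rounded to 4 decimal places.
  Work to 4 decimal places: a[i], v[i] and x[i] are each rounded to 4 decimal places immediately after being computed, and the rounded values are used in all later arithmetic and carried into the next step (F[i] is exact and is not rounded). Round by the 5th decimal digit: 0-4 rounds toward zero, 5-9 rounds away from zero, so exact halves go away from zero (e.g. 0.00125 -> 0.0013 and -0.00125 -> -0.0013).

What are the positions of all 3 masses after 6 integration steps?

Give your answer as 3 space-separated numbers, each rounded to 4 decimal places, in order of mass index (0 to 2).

Step 0: x=[5.0000 9.0000 11.0000] v=[1.0000 0.0000 0.0000]
Step 1: x=[5.2000 8.9200 11.0800] v=[1.0000 -0.4000 0.4000]
Step 2: x=[5.3888 8.7776 11.2336] v=[0.9440 -0.7120 0.7680]
Step 3: x=[5.5532 8.5979 11.4490] v=[0.8218 -0.8986 1.0768]
Step 4: x=[5.6793 8.4104 11.7103] v=[0.6307 -0.9373 1.3066]
Step 5: x=[5.7547 8.2457 11.9996] v=[0.3769 -0.8235 1.4466]
Step 6: x=[5.7697 8.1315 12.2988] v=[0.0751 -0.5709 1.4958]

Answer: 5.7697 8.1315 12.2988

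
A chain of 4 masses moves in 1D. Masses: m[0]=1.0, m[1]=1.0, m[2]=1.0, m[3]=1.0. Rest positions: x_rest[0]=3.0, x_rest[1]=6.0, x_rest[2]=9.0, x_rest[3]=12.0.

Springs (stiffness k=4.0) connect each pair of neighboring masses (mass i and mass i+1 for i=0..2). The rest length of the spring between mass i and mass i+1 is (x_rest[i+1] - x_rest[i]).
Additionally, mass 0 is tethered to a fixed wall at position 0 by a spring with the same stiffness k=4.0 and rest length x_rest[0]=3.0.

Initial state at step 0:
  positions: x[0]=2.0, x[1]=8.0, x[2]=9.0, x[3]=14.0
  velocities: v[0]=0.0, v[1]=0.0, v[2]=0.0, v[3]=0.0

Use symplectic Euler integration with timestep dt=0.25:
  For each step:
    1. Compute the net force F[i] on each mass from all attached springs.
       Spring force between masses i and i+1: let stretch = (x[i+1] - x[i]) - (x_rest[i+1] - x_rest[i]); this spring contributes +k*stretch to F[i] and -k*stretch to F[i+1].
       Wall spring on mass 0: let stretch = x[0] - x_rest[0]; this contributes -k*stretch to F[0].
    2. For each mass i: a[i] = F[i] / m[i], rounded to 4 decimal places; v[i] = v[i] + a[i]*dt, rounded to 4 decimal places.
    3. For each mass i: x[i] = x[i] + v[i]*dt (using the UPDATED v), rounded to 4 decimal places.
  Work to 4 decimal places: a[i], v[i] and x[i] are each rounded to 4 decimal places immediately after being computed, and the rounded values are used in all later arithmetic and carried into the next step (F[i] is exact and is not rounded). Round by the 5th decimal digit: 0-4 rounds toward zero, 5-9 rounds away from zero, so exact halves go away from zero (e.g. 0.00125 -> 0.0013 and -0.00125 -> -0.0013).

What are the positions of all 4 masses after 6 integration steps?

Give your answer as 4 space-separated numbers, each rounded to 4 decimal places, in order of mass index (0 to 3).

Answer: 2.3963 8.3514 8.1086 12.7254

Derivation:
Step 0: x=[2.0000 8.0000 9.0000 14.0000] v=[0.0000 0.0000 0.0000 0.0000]
Step 1: x=[3.0000 6.7500 10.0000 13.5000] v=[4.0000 -5.0000 4.0000 -2.0000]
Step 2: x=[4.1875 5.3750 11.0625 12.8750] v=[4.7500 -5.5000 4.2500 -2.5000]
Step 3: x=[4.6250 5.1250 11.1563 12.5469] v=[1.7500 -1.0000 0.3750 -1.3125]
Step 4: x=[4.0313 6.2578 10.0899 12.6211] v=[-2.3750 4.5313 -4.2657 0.2969]
Step 5: x=[2.9864 7.7920 8.6983 12.8125] v=[-4.1798 6.1369 -5.5666 0.7657]
Step 6: x=[2.3963 8.3514 8.1086 12.7254] v=[-2.3606 2.2376 -2.3587 -0.3485]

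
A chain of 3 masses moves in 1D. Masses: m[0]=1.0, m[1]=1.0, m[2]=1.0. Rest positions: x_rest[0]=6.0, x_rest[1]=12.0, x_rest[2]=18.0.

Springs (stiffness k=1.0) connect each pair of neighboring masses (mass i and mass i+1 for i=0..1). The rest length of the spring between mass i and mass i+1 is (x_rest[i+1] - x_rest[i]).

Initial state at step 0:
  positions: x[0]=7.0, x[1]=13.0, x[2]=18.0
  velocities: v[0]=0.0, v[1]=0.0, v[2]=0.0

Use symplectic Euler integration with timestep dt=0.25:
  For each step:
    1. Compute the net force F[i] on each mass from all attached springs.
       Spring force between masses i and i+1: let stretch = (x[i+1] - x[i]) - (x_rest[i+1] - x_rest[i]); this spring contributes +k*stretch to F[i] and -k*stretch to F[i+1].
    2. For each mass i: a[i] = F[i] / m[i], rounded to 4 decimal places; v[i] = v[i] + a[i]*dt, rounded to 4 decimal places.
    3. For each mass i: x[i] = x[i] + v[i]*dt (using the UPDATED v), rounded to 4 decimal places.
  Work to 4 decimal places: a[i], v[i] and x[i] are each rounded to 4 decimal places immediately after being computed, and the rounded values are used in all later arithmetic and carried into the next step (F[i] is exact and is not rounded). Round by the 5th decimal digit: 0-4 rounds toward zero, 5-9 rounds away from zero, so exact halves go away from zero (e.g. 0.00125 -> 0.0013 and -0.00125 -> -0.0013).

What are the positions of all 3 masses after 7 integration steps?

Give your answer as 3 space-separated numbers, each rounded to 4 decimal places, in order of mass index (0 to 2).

Answer: 6.6826 12.3283 18.9893

Derivation:
Step 0: x=[7.0000 13.0000 18.0000] v=[0.0000 0.0000 0.0000]
Step 1: x=[7.0000 12.9375 18.0625] v=[0.0000 -0.2500 0.2500]
Step 2: x=[6.9961 12.8242 18.1797] v=[-0.0156 -0.4531 0.4688]
Step 3: x=[6.9815 12.6814 18.3372] v=[-0.0586 -0.5713 0.6299]
Step 4: x=[6.9481 12.5358 18.5162] v=[-0.1336 -0.5823 0.7160]
Step 5: x=[6.8889 12.4148 18.6964] v=[-0.2367 -0.4841 0.7209]
Step 6: x=[6.8001 12.3410 18.8590] v=[-0.3552 -0.2952 0.6505]
Step 7: x=[6.6826 12.3283 18.9893] v=[-0.4700 -0.0509 0.5210]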